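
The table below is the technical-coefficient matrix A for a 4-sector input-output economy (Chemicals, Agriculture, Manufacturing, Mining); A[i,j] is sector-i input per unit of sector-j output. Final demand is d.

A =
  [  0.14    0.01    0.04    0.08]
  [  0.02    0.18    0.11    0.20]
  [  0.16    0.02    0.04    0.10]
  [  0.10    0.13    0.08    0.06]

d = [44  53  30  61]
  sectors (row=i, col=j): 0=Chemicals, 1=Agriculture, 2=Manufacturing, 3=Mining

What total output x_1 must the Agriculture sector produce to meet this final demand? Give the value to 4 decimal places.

Form M = I − A:
  [  0.86   -0.01   -0.04   -0.08]
  [ -0.02    0.82   -0.11   -0.20]
  [ -0.16   -0.02    0.96   -0.10]
  [ -0.10   -0.13   -0.08    0.94]
Leontief inverse L = M⁻¹:
  [  1.1887    0.0343    0.0631    0.1152]
  [  0.0967    1.2721    0.1746    0.2975]
  [  0.2166    0.0514    1.0685    0.1430]
  [  0.1583    0.1840    0.1218    1.1294]
Total output x = L · d:
  x_0 = 1.1887·44 + 0.0343·53 + 0.0631·30 + 0.1152·61 = 63.0380
  x_1 = 0.0967·44 + 1.2721·53 + 0.1746·30 + 0.2975·61 = 95.0567
  x_2 = 0.2166·44 + 0.0514·53 + 1.0685·30 + 0.1430·61 = 53.0346
  x_3 = 0.1583·44 + 0.1840·53 + 0.1218·30 + 1.1294·61 = 89.2595

95.0567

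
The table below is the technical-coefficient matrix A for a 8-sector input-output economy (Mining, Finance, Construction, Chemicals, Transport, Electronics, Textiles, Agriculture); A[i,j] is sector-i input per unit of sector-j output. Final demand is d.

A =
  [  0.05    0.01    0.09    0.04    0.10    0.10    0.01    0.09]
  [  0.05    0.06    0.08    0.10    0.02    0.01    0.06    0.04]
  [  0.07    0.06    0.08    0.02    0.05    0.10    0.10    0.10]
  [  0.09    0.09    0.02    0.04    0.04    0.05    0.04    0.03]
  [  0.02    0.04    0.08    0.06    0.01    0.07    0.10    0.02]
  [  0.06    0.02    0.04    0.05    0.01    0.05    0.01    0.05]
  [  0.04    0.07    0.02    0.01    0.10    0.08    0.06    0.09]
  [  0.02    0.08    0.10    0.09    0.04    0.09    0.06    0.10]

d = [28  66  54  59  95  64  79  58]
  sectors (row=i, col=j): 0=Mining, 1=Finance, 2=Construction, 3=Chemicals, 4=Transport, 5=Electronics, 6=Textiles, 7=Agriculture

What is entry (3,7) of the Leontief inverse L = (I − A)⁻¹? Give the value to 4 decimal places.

L[3,7] = 0.0764

Form M = I − A:
  [  0.95   -0.01   -0.09   -0.04   -0.10   -0.10   -0.01   -0.09]
  [ -0.05    0.94   -0.08   -0.10   -0.02   -0.01   -0.06   -0.04]
  [ -0.07   -0.06    0.92   -0.02   -0.05   -0.10   -0.10   -0.10]
  [ -0.09   -0.09   -0.02    0.96   -0.04   -0.05   -0.04   -0.03]
  [ -0.02   -0.04   -0.08   -0.06    0.99   -0.07   -0.10   -0.02]
  [ -0.06   -0.02   -0.04   -0.05   -0.01    0.95   -0.01   -0.05]
  [ -0.04   -0.07   -0.02   -0.01   -0.10   -0.08    0.94   -0.09]
  [ -0.02   -0.08   -0.10   -0.09   -0.04   -0.09   -0.06    0.90]
Leontief inverse L = M⁻¹:
  [  1.0939    0.0561    0.1504    0.0864    0.1366    0.1655    0.0608    0.1498]
  [  0.0924    1.1057    0.1284    0.1385    0.0586    0.0640    0.1039    0.0925]
  [  0.1215    0.1165    1.1495    0.0747    0.1005    0.1763    0.1580    0.1754]
  [  0.1264    0.1264    0.0675    1.0792    0.0741    0.0977    0.0763    0.0764]
  [  0.0590    0.0807    0.1216    0.0930    1.0457    0.1202    0.1397    0.0700]
  [  0.0882    0.0479    0.0750    0.0776    0.0349    1.0882    0.0361    0.0867]
  [  0.0784    0.1147    0.0765    0.0576    0.1355    0.1375    1.1077    0.1448]
  [  0.0753    0.1411    0.1672    0.1462    0.0858    0.1621    0.1194    1.1712]
Total output x = L · d:
  x_0 = 1.0939·28 + 0.0561·66 + 0.1504·54 + 0.0864·59 + 0.1366·95 + 0.1655·64 + 0.0608·79 + 0.1498·58 = 84.6061
  x_1 = 0.0924·28 + 1.1057·66 + 0.1284·54 + 0.1385·59 + 0.0586·95 + 0.0640·64 + 0.1039·79 + 0.0925·58 = 113.9101
  x_2 = 0.1215·28 + 0.1165·66 + 1.1495·54 + 0.0747·59 + 0.1005·95 + 0.1763·64 + 0.1580·79 + 0.1754·58 = 121.0542
  x_3 = 0.1264·28 + 0.1264·66 + 0.0675·54 + 1.0792·59 + 0.0741·95 + 0.0977·64 + 0.0763·79 + 0.0764·58 = 102.9518
  x_4 = 0.0590·28 + 0.0807·66 + 0.1216·54 + 0.0930·59 + 1.0457·95 + 0.1202·64 + 0.1397·79 + 0.0700·58 = 141.1661
  x_5 = 0.0882·28 + 0.0479·66 + 0.0750·54 + 0.0776·59 + 0.0349·95 + 1.0882·64 + 0.0361·79 + 0.0867·58 = 95.1088
  x_6 = 0.0784·28 + 0.1147·66 + 0.0765·54 + 0.0576·59 + 0.1355·95 + 0.1375·64 + 1.1077·79 + 0.1448·58 = 134.8738
  x_7 = 0.0753·28 + 0.1411·66 + 0.1672·54 + 0.1462·59 + 0.0858·95 + 0.1621·64 + 0.1194·79 + 1.1712·58 = 124.9721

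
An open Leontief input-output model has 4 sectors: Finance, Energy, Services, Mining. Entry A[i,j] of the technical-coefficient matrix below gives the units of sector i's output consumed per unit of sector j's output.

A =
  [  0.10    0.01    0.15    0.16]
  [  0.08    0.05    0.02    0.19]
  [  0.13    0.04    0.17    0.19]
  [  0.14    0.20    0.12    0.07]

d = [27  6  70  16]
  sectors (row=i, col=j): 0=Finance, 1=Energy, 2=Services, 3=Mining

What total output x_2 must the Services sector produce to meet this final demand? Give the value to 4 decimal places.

104.0600

Form M = I − A:
  [  0.90   -0.01   -0.15   -0.16]
  [ -0.08    0.95   -0.02   -0.19]
  [ -0.13   -0.04    0.83   -0.19]
  [ -0.14   -0.20   -0.12    0.93]
Leontief inverse L = M⁻¹:
  [  1.1986    0.0815    0.2584    0.2757]
  [  0.1555    1.1160    0.0946    0.2741]
  [  0.2516    0.1281    1.3019    0.3354]
  [  0.2463    0.2688    0.2272    1.2190]
Total output x = L · d:
  x_0 = 1.1986·27 + 0.0815·6 + 0.2584·70 + 0.2757·16 = 55.3510
  x_1 = 0.1555·27 + 1.1160·6 + 0.0946·70 + 0.2741·16 = 21.9025
  x_2 = 0.2516·27 + 0.1281·6 + 1.3019·70 + 0.3354·16 = 104.0600
  x_3 = 0.2463·27 + 0.2688·6 + 0.2272·70 + 1.2190·16 = 43.6740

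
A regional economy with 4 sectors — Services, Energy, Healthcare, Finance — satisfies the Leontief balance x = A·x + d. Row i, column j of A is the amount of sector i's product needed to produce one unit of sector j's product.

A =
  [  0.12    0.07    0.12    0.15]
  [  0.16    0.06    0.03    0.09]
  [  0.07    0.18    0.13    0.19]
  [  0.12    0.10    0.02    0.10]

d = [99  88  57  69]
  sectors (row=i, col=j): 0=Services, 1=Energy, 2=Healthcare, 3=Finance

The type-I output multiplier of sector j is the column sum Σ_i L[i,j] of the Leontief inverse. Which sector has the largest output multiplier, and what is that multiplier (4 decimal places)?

Form M = I − A:
  [  0.88   -0.07   -0.12   -0.15]
  [ -0.16    0.94   -0.03   -0.09]
  [ -0.07   -0.18    0.87   -0.19]
  [ -0.12   -0.10   -0.02    0.90]
Leontief inverse L = M⁻¹:
  [  1.2129    0.1516    0.1784    0.2550]
  [  0.2308    1.1128    0.0740    0.1654]
  [  0.1872    0.2752    1.1919    0.3103]
  [  0.1915    0.1500    0.0585    1.1704]
Total output x = L · d:
  x_0 = 1.2129·99 + 0.1516·88 + 0.1784·57 + 0.2550·69 = 161.1774
  x_1 = 0.2308·99 + 1.1128·88 + 0.0740·57 + 0.1654·69 = 136.3973
  x_2 = 0.1872·99 + 0.2752·88 + 1.1919·57 + 0.3103·69 = 132.0931
  x_3 = 0.1915·99 + 0.1500·88 + 0.0585·57 + 1.1704·69 = 116.2476
Output multipliers (column sums of L):
  Services: 1.8223
  Energy: 1.6895
  Healthcare: 1.5027
  Finance: 1.9010

Finance (1.9010)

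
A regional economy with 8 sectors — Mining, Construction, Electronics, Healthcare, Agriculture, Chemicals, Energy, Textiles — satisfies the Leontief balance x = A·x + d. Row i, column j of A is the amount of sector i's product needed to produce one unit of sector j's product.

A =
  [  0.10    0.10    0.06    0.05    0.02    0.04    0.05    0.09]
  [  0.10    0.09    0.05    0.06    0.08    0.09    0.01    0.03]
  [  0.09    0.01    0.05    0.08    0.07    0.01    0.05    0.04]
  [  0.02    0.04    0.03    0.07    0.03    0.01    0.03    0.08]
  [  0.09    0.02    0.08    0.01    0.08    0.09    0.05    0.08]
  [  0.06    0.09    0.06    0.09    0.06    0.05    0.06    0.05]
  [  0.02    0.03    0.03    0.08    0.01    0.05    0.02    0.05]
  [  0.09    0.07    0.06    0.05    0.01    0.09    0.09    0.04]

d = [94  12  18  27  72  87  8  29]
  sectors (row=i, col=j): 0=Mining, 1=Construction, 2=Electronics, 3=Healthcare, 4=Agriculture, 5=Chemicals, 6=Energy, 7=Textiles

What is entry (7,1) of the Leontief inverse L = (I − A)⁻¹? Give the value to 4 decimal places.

L[7,1] = 0.1253

Form M = I − A:
  [  0.90   -0.10   -0.06   -0.05   -0.02   -0.04   -0.05   -0.09]
  [ -0.10    0.91   -0.05   -0.06   -0.08   -0.09   -0.01   -0.03]
  [ -0.09   -0.01    0.95   -0.08   -0.07   -0.01   -0.05   -0.04]
  [ -0.02   -0.04   -0.03    0.93   -0.03   -0.01   -0.03   -0.08]
  [ -0.09   -0.02   -0.08   -0.01    0.92   -0.09   -0.05   -0.08]
  [ -0.06   -0.09   -0.06   -0.09   -0.06    0.95   -0.06   -0.05]
  [ -0.02   -0.03   -0.03   -0.08   -0.01   -0.05    0.98   -0.05]
  [ -0.09   -0.07   -0.06   -0.05   -0.01   -0.09   -0.09    0.96]
Leontief inverse L = M⁻¹:
  [  1.1702    0.1588    0.1083    0.1074    0.0594    0.0906    0.0918    0.1426]
  [  0.1723    1.1492    0.1017    0.1163    0.1259    0.1413    0.0523    0.0866]
  [  0.1400    0.0485    1.0870    0.1212    0.0987    0.0449    0.0824    0.0849]
  [  0.0585    0.0711    0.0580    1.1032    0.0523    0.0399    0.0558    0.1114]
  [  0.1596    0.0737    0.1307    0.0656    1.1205    0.1396    0.0956    0.1338]
  [  0.1261    0.1437    0.1079    0.1470    0.1021    1.0990    0.1000    0.1040]
  [  0.0541    0.0602    0.0555    0.1132    0.0314    0.0752    1.0436    0.0796]
  [  0.1526    0.1253    0.1052    0.1087    0.0478    0.1352    0.1287    1.0911]
Total output x = L · d:
  x_0 = 1.1702·94 + 0.1588·12 + 0.1083·18 + 0.1074·27 + 0.0594·72 + 0.0906·87 + 0.0918·8 + 0.1426·29 = 133.7869
  x_1 = 0.1723·94 + 1.1492·12 + 0.1017·18 + 0.1163·27 + 0.1259·72 + 0.1413·87 + 0.0523·8 + 0.0866·29 = 59.2445
  x_2 = 0.1400·94 + 0.0485·12 + 1.0870·18 + 0.1212·27 + 0.0987·72 + 0.0449·87 + 0.0824·8 + 0.0849·29 = 50.7102
  x_3 = 0.0585·94 + 0.0711·12 + 0.0580·18 + 1.1032·27 + 0.0523·72 + 0.0399·87 + 0.0558·8 + 0.1114·29 = 48.0840
  x_4 = 0.1596·94 + 0.0737·12 + 0.1307·18 + 0.0656·27 + 1.1205·72 + 0.1396·87 + 0.0956·8 + 0.1338·29 = 117.4774
  x_5 = 0.1261·94 + 0.1437·12 + 0.1079·18 + 0.1470·27 + 0.1021·72 + 1.0990·87 + 0.1000·8 + 0.1040·29 = 126.2792
  x_6 = 0.0541·94 + 0.0602·12 + 0.0555·18 + 0.1132·27 + 0.0314·72 + 0.0752·87 + 1.0436·8 + 0.0796·29 = 29.3241
  x_7 = 0.1526·94 + 0.1253·12 + 0.1052·18 + 0.1087·27 + 0.0478·72 + 0.1352·87 + 0.1287·8 + 1.0911·29 = 68.5561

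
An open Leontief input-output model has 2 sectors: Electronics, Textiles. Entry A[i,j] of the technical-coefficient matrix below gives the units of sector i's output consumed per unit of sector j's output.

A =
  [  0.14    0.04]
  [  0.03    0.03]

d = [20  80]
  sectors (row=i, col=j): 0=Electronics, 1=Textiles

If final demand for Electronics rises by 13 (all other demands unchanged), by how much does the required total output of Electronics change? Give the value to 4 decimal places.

Form M = I − A:
  [  0.86   -0.04]
  [ -0.03    0.97]
Leontief inverse L = M⁻¹:
  [  1.1645    0.0480]
  [  0.0360    1.0324]
Total output x = L · d:
  x_0 = 1.1645·20 + 0.0480·80 = 27.1309
  x_1 = 0.0360·20 + 1.0324·80 = 83.3133
Δx_0 = L[0,0] · Δd_0 = 1.1645 · 13 = 15.1381

15.1381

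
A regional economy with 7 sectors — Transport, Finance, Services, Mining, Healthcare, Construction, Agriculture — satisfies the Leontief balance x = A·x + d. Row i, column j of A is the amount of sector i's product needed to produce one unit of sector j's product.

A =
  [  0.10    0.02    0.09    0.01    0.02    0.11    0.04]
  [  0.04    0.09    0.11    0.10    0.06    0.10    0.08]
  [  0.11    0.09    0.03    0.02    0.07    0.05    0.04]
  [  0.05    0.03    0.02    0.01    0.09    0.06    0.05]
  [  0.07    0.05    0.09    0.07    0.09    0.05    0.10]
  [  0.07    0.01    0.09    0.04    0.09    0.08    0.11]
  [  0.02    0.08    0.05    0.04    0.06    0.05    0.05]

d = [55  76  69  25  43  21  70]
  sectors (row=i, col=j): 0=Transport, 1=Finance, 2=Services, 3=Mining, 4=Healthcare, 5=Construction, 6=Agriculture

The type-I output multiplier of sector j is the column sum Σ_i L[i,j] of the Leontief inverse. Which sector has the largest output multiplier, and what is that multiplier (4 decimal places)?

Construction (1.8861)

Form M = I − A:
  [  0.90   -0.02   -0.09   -0.01   -0.02   -0.11   -0.04]
  [ -0.04    0.91   -0.11   -0.10   -0.06   -0.10   -0.08]
  [ -0.11   -0.09    0.97   -0.02   -0.07   -0.05   -0.04]
  [ -0.05   -0.03   -0.02    0.99   -0.09   -0.06   -0.05]
  [ -0.07   -0.05   -0.09   -0.07    0.91   -0.05   -0.10]
  [ -0.07   -0.01   -0.09   -0.04   -0.09    0.92   -0.11]
  [ -0.02   -0.08   -0.05   -0.04   -0.06   -0.05    0.95]
Leontief inverse L = M⁻¹:
  [  1.1519    0.0531    0.1390    0.0344    0.0646    0.1615    0.0861]
  [  0.1078    1.1460    0.1789    0.1428    0.1327    0.1719    0.1500]
  [  0.1610    0.1284    1.0870    0.0529    0.1174    0.1071    0.0909]
  [  0.0874    0.0583    0.0619    1.0349    0.1287    0.0996    0.0907]
  [  0.1309    0.1000    0.1514    0.1070    1.1524    0.1131    0.1603]
  [  0.1284    0.0553    0.1477    0.0731    0.1487    1.1383    0.1676]
  [  0.0605    0.1161    0.0951    0.0697    0.1047    0.0948    1.0946]
Total output x = L · d:
  x_0 = 1.1519·55 + 0.0531·76 + 0.1390·69 + 0.0344·25 + 0.0646·43 + 0.1615·21 + 0.0861·70 = 90.0350
  x_1 = 0.1078·55 + 1.1460·76 + 0.1789·69 + 0.1428·25 + 0.1327·43 + 0.1719·21 + 0.1500·70 = 128.7529
  x_2 = 0.1610·55 + 0.1284·76 + 1.0870·69 + 0.0529·25 + 0.1174·43 + 0.1071·21 + 0.0909·70 = 108.6003
  x_3 = 0.0874·55 + 0.0583·76 + 0.0619·69 + 1.0349·25 + 0.1287·43 + 0.0996·21 + 0.0907·70 = 53.3636
  x_4 = 0.1309·55 + 0.1000·76 + 0.1514·69 + 0.1070·25 + 1.1524·43 + 0.1131·21 + 0.1603·70 = 91.0688
  x_5 = 0.1284·55 + 0.0553·76 + 0.1477·69 + 0.0731·25 + 0.1487·43 + 1.1383·21 + 0.1676·70 = 65.3129
  x_6 = 0.0605·55 + 0.1161·76 + 0.0951·69 + 0.0697·25 + 0.1047·43 + 0.0948·21 + 1.0946·70 = 103.5740
Output multipliers (column sums of L):
  Transport: 1.8278
  Finance: 1.6572
  Services: 1.8611
  Mining: 1.5149
  Healthcare: 1.8492
  Construction: 1.8861
  Agriculture: 1.8403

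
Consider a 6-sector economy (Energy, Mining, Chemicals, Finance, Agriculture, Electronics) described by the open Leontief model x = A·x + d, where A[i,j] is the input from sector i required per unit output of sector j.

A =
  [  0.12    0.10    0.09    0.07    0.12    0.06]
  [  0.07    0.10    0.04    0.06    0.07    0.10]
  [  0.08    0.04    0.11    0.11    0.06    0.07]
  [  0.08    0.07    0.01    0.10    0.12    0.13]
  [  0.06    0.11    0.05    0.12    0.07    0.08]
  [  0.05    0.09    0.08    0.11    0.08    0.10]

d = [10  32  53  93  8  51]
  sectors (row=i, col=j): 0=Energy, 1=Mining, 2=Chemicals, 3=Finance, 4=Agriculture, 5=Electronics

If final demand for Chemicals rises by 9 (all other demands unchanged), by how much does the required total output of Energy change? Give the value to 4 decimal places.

Form M = I − A:
  [  0.88   -0.10   -0.09   -0.07   -0.12   -0.06]
  [ -0.07    0.90   -0.04   -0.06   -0.07   -0.10]
  [ -0.08   -0.04    0.89   -0.11   -0.06   -0.07]
  [ -0.08   -0.07   -0.01    0.90   -0.12   -0.13]
  [ -0.06   -0.11   -0.05   -0.12    0.93   -0.08]
  [ -0.05   -0.09   -0.08   -0.11   -0.08    0.90]
Leontief inverse L = M⁻¹:
  [  1.2063    0.1972    0.1593    0.1748    0.2170    0.1593]
  [  0.1351    1.1771    0.0926    0.1418    0.1458    0.1804]
  [  0.1524    0.1176    1.1686    0.2007    0.1432    0.1558]
  [  0.1552    0.1617    0.0685    1.1980    0.2106    0.2254]
  [  0.1328    0.1943    0.1049    0.2112    1.1558    0.1718]
  [  0.1248    0.1762    0.1397    0.2069    0.1678    1.1947]
Total output x = L · d:
  x_0 = 1.2063·10 + 0.1972·32 + 0.1593·53 + 0.1748·93 + 0.2170·8 + 0.1593·51 = 52.9342
  x_1 = 0.1351·10 + 1.1771·32 + 0.0926·53 + 0.1418·93 + 0.1458·8 + 0.1804·51 = 67.4833
  x_2 = 0.1524·10 + 0.1176·32 + 1.1686·53 + 0.2007·93 + 0.1432·8 + 0.1558·51 = 94.9779
  x_3 = 0.1552·10 + 0.1617·32 + 0.0685·53 + 1.1980·93 + 0.2106·8 + 0.2254·51 = 134.9489
  x_4 = 0.1328·10 + 0.1943·32 + 0.1049·53 + 0.2112·93 + 1.1558·8 + 0.1718·51 = 50.7595
  x_5 = 0.1248·10 + 0.1762·32 + 0.1397·53 + 0.2069·93 + 0.1678·8 + 1.1947·51 = 95.8040
Δx_0 = L[0,2] · Δd_2 = 0.1593 · 9 = 1.4338

1.4338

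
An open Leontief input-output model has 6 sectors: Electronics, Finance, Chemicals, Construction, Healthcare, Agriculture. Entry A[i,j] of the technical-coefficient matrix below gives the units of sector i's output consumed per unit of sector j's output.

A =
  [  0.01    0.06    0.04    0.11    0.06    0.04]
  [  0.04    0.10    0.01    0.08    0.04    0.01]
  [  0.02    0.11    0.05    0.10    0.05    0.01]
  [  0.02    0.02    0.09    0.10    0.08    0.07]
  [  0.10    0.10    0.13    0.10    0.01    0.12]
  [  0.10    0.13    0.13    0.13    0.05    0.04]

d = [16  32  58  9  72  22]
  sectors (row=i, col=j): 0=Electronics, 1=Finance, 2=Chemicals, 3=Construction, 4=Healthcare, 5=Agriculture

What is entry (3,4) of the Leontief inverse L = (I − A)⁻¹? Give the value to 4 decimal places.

Form M = I − A:
  [  0.99   -0.06   -0.04   -0.11   -0.06   -0.04]
  [ -0.04    0.90   -0.01   -0.08   -0.04   -0.01]
  [ -0.02   -0.11    0.95   -0.10   -0.05   -0.01]
  [ -0.02   -0.02   -0.09    0.90   -0.08   -0.07]
  [ -0.10   -0.10   -0.13   -0.10    0.99   -0.12]
  [ -0.10   -0.13   -0.13   -0.13   -0.05    0.96]
Leontief inverse L = M⁻¹:
  [  1.0349    0.1022    0.0815    0.1642    0.0877    0.0680]
  [  0.0587    1.1341    0.0391    0.1239    0.0630    0.0316]
  [  0.0427    0.1528    1.0861    0.1533    0.0778    0.0356]
  [  0.0514    0.0744    0.1432    1.1674    0.1129    0.1036]
  [  0.1377    0.1772    0.1923    0.1942    1.0589    0.1561]
  [  0.1357    0.2042    0.1903    0.2228    0.0986    1.0800]
Total output x = L · d:
  x_0 = 1.0349·16 + 0.1022·32 + 0.0815·58 + 0.1642·9 + 0.0877·72 + 0.0680·22 = 33.8397
  x_1 = 0.0587·16 + 1.1341·32 + 0.0391·58 + 0.1239·9 + 0.0630·72 + 0.0316·22 = 45.8387
  x_2 = 0.0427·16 + 0.1528·32 + 1.0861·58 + 0.1533·9 + 0.0778·72 + 0.0356·22 = 76.3263
  x_3 = 0.0514·16 + 0.0744·32 + 0.1432·58 + 1.1674·9 + 0.1129·72 + 0.1036·22 = 32.4238
  x_4 = 0.1377·16 + 0.1772·32 + 0.1923·58 + 0.1942·9 + 1.0589·72 + 0.1561·22 = 100.4500
  x_5 = 0.1357·16 + 0.2042·32 + 0.1903·58 + 0.2228·9 + 0.0986·72 + 1.0800·22 = 52.6073

L[3,4] = 0.1129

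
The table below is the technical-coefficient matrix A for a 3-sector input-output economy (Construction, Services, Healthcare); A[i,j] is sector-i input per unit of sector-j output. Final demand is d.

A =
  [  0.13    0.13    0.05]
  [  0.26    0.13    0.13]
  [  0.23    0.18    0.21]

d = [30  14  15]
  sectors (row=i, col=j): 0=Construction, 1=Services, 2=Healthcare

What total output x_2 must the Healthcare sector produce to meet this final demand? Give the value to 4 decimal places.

39.0239

Form M = I − A:
  [  0.87   -0.13   -0.05]
  [ -0.26    0.87   -0.13]
  [ -0.23   -0.18    0.79]
Leontief inverse L = M⁻¹:
  [  1.2417    0.2089    0.1130]
  [  0.4401    1.2640    0.2359]
  [  0.4618    0.3488    1.3525]
Total output x = L · d:
  x_0 = 1.2417·30 + 0.2089·14 + 0.1130·15 = 41.8712
  x_1 = 0.4401·30 + 1.2640·14 + 0.2359·15 = 34.4363
  x_2 = 0.4618·30 + 0.3488·14 + 1.3525·15 = 39.0239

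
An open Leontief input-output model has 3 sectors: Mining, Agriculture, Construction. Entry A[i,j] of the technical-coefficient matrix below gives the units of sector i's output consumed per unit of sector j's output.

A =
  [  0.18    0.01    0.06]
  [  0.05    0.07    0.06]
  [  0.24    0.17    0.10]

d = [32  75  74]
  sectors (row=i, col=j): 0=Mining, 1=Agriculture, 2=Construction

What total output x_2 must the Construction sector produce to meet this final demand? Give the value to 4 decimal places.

112.2035

Form M = I − A:
  [  0.82   -0.01   -0.06]
  [ -0.05    0.93   -0.06]
  [ -0.24   -0.17    0.90]
Leontief inverse L = M⁻¹:
  [  1.2462    0.0289    0.0850]
  [  0.0895    1.0906    0.0787]
  [  0.3492    0.2137    1.1486]
Total output x = L · d:
  x_0 = 1.2462·32 + 0.0289·75 + 0.0850·74 = 48.3379
  x_1 = 0.0895·32 + 1.0906·75 + 0.0787·74 = 90.4829
  x_2 = 0.3492·32 + 0.2137·75 + 1.1486·74 = 112.2035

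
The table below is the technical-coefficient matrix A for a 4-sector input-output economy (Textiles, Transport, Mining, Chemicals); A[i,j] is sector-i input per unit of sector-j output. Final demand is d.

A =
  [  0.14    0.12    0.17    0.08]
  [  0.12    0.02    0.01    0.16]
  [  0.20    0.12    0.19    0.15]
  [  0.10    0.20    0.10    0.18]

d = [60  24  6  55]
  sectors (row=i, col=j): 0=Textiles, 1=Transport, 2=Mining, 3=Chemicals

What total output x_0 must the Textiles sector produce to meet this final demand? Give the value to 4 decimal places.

97.8301

Form M = I − A:
  [  0.86   -0.12   -0.17   -0.08]
  [ -0.12    0.98   -0.01   -0.16]
  [ -0.20   -0.12    0.81   -0.15]
  [ -0.10   -0.20   -0.10    0.82]
Leontief inverse L = M⁻¹:
  [  1.2936    0.2422    0.3027    0.2288]
  [  0.2042    1.1076    0.0877    0.2521]
  [  0.3971    0.2858    1.3639    0.3440]
  [  0.2560    0.3345    0.2246    1.3509]
Total output x = L · d:
  x_0 = 1.2936·60 + 0.2422·24 + 0.3027·6 + 0.2288·55 = 97.8301
  x_1 = 0.2042·60 + 1.1076·24 + 0.0877·6 + 0.2521·55 = 53.2274
  x_2 = 0.3971·60 + 0.2858·24 + 1.3639·6 + 0.3440·55 = 57.7880
  x_3 = 0.2560·60 + 0.3345·24 + 0.2246·6 + 1.3509·55 = 99.0333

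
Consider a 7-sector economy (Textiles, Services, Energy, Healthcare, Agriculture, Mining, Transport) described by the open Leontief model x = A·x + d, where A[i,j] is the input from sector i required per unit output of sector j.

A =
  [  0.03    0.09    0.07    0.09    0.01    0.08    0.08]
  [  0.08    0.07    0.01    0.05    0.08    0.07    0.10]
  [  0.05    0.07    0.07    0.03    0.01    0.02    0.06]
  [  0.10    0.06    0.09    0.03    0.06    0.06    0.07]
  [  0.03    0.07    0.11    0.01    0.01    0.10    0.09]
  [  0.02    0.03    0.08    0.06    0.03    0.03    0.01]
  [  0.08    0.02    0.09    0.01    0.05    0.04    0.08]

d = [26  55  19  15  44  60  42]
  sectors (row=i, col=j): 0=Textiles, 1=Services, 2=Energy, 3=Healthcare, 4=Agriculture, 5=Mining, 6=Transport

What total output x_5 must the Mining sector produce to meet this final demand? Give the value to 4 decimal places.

74.1629

Form M = I − A:
  [  0.97   -0.09   -0.07   -0.09   -0.01   -0.08   -0.08]
  [ -0.08    0.93   -0.01   -0.05   -0.08   -0.07   -0.10]
  [ -0.05   -0.07    0.93   -0.03   -0.01   -0.02   -0.06]
  [ -0.10   -0.06   -0.09    0.97   -0.06   -0.06   -0.07]
  [ -0.03   -0.07   -0.11   -0.01    0.99   -0.10   -0.09]
  [ -0.02   -0.03   -0.08   -0.06   -0.03    0.97   -0.01]
  [ -0.08   -0.02   -0.09   -0.01   -0.05   -0.04    0.92]
Leontief inverse L = M⁻¹:
  [  1.0746    0.1304    0.1212    0.1192    0.0399    0.1174    0.1298]
  [  0.1218    1.1124    0.0664    0.0805    0.1079    0.1141    0.1537]
  [  0.0803    0.1000    1.1042    0.0510    0.0295    0.0468    0.0971]
  [  0.1406    0.1054    0.1453    1.0623    0.0851    0.1018    0.1234]
  [  0.0661    0.1054    0.1560    0.0365    1.0337    0.1306    0.1327]
  [  0.0444    0.0557    0.1108    0.0763    0.0445    1.0518    0.0387]
  [  0.1110    0.0546    0.1349    0.0339    0.0677    0.0712    1.1213]
Total output x = L · d:
  x_0 = 1.0746·26 + 0.1304·55 + 0.1212·19 + 0.1192·15 + 0.0399·44 + 0.1174·60 + 0.1298·42 = 53.4512
  x_1 = 0.1218·26 + 1.1124·55 + 0.0664·19 + 0.0805·15 + 0.1079·44 + 0.1141·60 + 0.1537·42 = 84.8668
  x_2 = 0.0803·26 + 0.1000·55 + 1.1042·19 + 0.0510·15 + 0.0295·44 + 0.0468·60 + 0.0971·42 = 37.5159
  x_3 = 0.1406·26 + 0.1054·55 + 0.1453·19 + 1.0623·15 + 0.0851·44 + 0.1018·60 + 0.1234·42 = 43.1855
  x_4 = 0.0661·26 + 0.1054·55 + 0.1560·19 + 0.0365·15 + 1.0337·44 + 0.1306·60 + 0.1327·42 = 69.9160
  x_5 = 0.0444·26 + 0.0557·55 + 0.1108·19 + 0.0763·15 + 0.0445·44 + 1.0518·60 + 0.0387·42 = 74.1629
  x_6 = 0.1110·26 + 0.0546·55 + 0.1349·19 + 0.0339·15 + 0.0677·44 + 0.0712·60 + 1.1213·42 = 63.3087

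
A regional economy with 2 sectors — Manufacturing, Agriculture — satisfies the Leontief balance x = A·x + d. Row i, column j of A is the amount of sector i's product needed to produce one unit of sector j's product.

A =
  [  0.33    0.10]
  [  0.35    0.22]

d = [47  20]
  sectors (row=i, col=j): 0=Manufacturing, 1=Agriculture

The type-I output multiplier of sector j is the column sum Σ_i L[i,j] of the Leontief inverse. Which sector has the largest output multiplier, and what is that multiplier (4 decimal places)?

Manufacturing (2.3175)

Form M = I − A:
  [  0.67   -0.10]
  [ -0.35    0.78]
Leontief inverse L = M⁻¹:
  [  1.5997    0.2051]
  [  0.7178    1.3741]
Total output x = L · d:
  x_0 = 1.5997·47 + 0.2051·20 = 79.2863
  x_1 = 0.7178·47 + 1.3741·20 = 61.2182
Output multipliers (column sums of L):
  Manufacturing: 2.3175
  Agriculture: 1.5792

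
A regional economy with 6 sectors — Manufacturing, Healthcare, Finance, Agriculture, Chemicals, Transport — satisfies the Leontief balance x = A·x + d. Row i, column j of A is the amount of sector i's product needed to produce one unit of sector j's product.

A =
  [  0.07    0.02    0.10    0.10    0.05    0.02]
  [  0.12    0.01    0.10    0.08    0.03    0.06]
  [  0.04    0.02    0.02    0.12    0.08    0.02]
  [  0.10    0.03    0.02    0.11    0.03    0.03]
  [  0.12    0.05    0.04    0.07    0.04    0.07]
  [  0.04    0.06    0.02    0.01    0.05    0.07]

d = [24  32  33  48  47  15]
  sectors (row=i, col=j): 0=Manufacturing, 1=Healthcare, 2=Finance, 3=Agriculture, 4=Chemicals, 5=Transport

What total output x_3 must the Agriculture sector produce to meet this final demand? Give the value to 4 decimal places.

Form M = I − A:
  [  0.93   -0.02   -0.10   -0.10   -0.05   -0.02]
  [ -0.12    0.99   -0.10   -0.08   -0.03   -0.06]
  [ -0.04   -0.02    0.98   -0.12   -0.08   -0.02]
  [ -0.10   -0.03   -0.02    0.89   -0.03   -0.03]
  [ -0.12   -0.05   -0.04   -0.07    0.96   -0.07]
  [ -0.04   -0.06   -0.02   -0.01   -0.05    0.93]
Leontief inverse L = M⁻¹:
  [  1.1131    0.0358    0.1242    0.1515    0.0762    0.0395]
  [  0.1638    1.0280    0.1284    0.1337    0.0598    0.0814]
  [  0.0810    0.0349    1.0404    0.1607    0.0991    0.0390]
  [  0.1404    0.0442    0.0454    1.1540    0.0510    0.0479]
  [  0.1664    0.0680    0.0718    0.1195    1.0671    0.0937]
  [  0.0706    0.0727    0.0404    0.0374    0.0672    1.0886]
Total output x = L · d:
  x_0 = 1.1131·24 + 0.0358·32 + 0.1242·33 + 0.1515·48 + 0.0762·47 + 0.0395·15 = 43.4075
  x_1 = 0.1638·24 + 1.0280·32 + 0.1284·33 + 0.1337·48 + 0.0598·47 + 0.0814·15 = 51.5157
  x_2 = 0.0810·24 + 0.0349·32 + 1.0404·33 + 0.1607·48 + 0.0991·47 + 0.0390·15 = 50.3483
  x_3 = 0.1404·24 + 0.0442·32 + 0.0454·33 + 1.1540·48 + 0.0510·47 + 0.0479·15 = 64.7947
  x_4 = 0.1664·24 + 0.0680·32 + 0.0718·33 + 0.1195·48 + 1.0671·47 + 0.0937·15 = 65.8322
  x_5 = 0.0706·24 + 0.0727·32 + 0.0404·33 + 0.0374·48 + 0.0672·47 + 1.0886·15 = 26.6385

64.7947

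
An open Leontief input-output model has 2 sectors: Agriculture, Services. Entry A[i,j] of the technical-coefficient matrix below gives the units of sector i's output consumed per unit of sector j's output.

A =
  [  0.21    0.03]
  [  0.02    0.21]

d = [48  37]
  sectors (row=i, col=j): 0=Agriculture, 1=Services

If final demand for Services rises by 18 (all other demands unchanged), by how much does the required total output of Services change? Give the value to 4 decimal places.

Form M = I − A:
  [  0.79   -0.03]
  [ -0.02    0.79]
Leontief inverse L = M⁻¹:
  [  1.2670    0.0481]
  [  0.0321    1.2670]
Total output x = L · d:
  x_0 = 1.2670·48 + 0.0481·37 = 62.5982
  x_1 = 0.0321·48 + 1.2670·37 = 48.4202
Δx_1 = L[1,1] · Δd_1 = 1.2670 · 18 = 22.8067

22.8067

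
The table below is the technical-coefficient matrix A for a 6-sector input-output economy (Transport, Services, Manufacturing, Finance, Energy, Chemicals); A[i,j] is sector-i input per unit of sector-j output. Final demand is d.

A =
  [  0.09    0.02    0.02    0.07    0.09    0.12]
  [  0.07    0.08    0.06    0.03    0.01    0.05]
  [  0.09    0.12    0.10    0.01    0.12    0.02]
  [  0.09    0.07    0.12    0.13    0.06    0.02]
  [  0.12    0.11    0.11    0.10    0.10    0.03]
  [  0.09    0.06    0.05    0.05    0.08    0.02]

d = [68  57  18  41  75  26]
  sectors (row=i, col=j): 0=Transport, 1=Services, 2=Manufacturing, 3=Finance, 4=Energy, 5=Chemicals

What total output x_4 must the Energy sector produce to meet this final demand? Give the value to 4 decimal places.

125.6685

Form M = I − A:
  [  0.91   -0.02   -0.02   -0.07   -0.09   -0.12]
  [ -0.07    0.92   -0.06   -0.03   -0.01   -0.05]
  [ -0.09   -0.12    0.90   -0.01   -0.12   -0.02]
  [ -0.09   -0.07   -0.12    0.87   -0.06   -0.02]
  [ -0.12   -0.11   -0.11   -0.10    0.90   -0.03]
  [ -0.09   -0.06   -0.05   -0.05   -0.08    0.98]
Leontief inverse L = M⁻¹:
  [  1.1586    0.0719    0.0736    0.1225    0.1483    0.1541]
  [  0.1148    1.1168    0.0948    0.0586    0.0472    0.0756]
  [  0.1647    0.1850    1.1604    0.0574    0.1824    0.0600]
  [  0.1699    0.1382    0.1905    1.1883    0.1285    0.0599]
  [  0.2124    0.1876    0.1876    0.1656    1.1775    0.0788]
  [  0.1478    0.1068    0.0968    0.0919    0.1285    1.0517]
Total output x = L · d:
  x_0 = 1.1586·68 + 0.0719·57 + 0.0736·18 + 0.1225·41 + 0.1483·75 + 0.1541·26 = 104.3580
  x_1 = 0.1148·68 + 1.1168·57 + 0.0948·18 + 0.0586·41 + 0.0472·75 + 0.0756·26 = 81.0759
  x_2 = 0.1647·68 + 0.1850·57 + 1.1604·18 + 0.0574·41 + 0.1824·75 + 0.0600·26 = 60.2243
  x_3 = 0.1699·68 + 0.1382·57 + 0.1905·18 + 1.1883·41 + 0.1285·75 + 0.0599·26 = 82.7669
  x_4 = 0.2124·68 + 0.1876·57 + 0.1876·18 + 0.1656·41 + 1.1775·75 + 0.0788·26 = 125.6685
  x_5 = 0.1478·68 + 0.1068·57 + 0.0968·18 + 0.0919·41 + 0.1285·75 + 1.0517·26 = 58.6325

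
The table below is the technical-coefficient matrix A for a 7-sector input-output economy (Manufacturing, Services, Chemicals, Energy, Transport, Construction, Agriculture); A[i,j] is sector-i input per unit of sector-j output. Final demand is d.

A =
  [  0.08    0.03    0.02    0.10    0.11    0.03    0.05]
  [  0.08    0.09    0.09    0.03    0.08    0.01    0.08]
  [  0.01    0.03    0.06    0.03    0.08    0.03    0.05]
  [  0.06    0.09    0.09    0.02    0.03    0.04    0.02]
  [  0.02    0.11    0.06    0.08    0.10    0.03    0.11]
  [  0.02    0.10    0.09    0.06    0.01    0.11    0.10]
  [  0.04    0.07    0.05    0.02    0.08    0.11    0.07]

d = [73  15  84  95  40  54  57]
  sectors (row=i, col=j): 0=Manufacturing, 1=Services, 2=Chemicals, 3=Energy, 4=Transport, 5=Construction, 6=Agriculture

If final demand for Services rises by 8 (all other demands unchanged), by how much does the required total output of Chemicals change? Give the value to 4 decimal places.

0.5542

Form M = I − A:
  [  0.92   -0.03   -0.02   -0.10   -0.11   -0.03   -0.05]
  [ -0.08    0.91   -0.09   -0.03   -0.08   -0.01   -0.08]
  [ -0.01   -0.03    0.94   -0.03   -0.08   -0.03   -0.05]
  [ -0.06   -0.09   -0.09    0.98   -0.03   -0.04   -0.02]
  [ -0.02   -0.11   -0.06   -0.08    0.90   -0.03   -0.11]
  [ -0.02   -0.10   -0.09   -0.06   -0.01    0.89   -0.10]
  [ -0.04   -0.07   -0.05   -0.02   -0.08   -0.11    0.93]
Leontief inverse L = M⁻¹:
  [  1.1136    0.0872    0.0673    0.1378    0.1641    0.0649    0.1003]
  [  0.1157    1.1469    0.1396    0.0685    0.1434    0.0462    0.1358]
  [  0.0289    0.0693    1.0936    0.0533    0.1171    0.0557    0.0873]
  [  0.0870    0.1319    0.1293    1.0487    0.0750    0.0660    0.0615]
  [  0.0592    0.1800    0.1205    0.1184    1.1652    0.0741    0.1735]
  [  0.0555    0.1635    0.1494    0.0947    0.0648    1.1585    0.1594]
  [  0.0717    0.1315    0.1030    0.0579    0.1337    0.1541    1.1296]
Total output x = L · d:
  x_0 = 1.1136·73 + 0.0872·15 + 0.0673·84 + 0.1378·95 + 0.1641·40 + 0.0649·54 + 0.1003·57 = 117.1278
  x_1 = 0.1157·73 + 1.1469·15 + 0.1396·84 + 0.0685·95 + 0.1434·40 + 0.0462·54 + 0.1358·57 = 59.8594
  x_2 = 0.0289·73 + 0.0693·15 + 1.0936·84 + 0.0533·95 + 0.1171·40 + 0.0557·54 + 0.0873·57 = 112.7498
  x_3 = 0.0870·73 + 0.1319·15 + 0.1293·84 + 1.0487·95 + 0.0750·40 + 0.0660·54 + 0.0615·57 = 128.8871
  x_4 = 0.0592·73 + 0.1800·15 + 0.1205·84 + 0.1184·95 + 1.1652·40 + 0.0741·54 + 0.1735·57 = 88.8969
  x_5 = 0.0555·73 + 0.1635·15 + 0.1494·84 + 0.0947·95 + 0.0648·40 + 1.1585·54 + 0.1594·57 = 102.2916
  x_6 = 0.0717·73 + 0.1315·15 + 0.1030·84 + 0.0579·95 + 0.1337·40 + 0.1541·54 + 1.1296·57 = 99.4133
Δx_2 = L[2,1] · Δd_1 = 0.0693 · 8 = 0.5542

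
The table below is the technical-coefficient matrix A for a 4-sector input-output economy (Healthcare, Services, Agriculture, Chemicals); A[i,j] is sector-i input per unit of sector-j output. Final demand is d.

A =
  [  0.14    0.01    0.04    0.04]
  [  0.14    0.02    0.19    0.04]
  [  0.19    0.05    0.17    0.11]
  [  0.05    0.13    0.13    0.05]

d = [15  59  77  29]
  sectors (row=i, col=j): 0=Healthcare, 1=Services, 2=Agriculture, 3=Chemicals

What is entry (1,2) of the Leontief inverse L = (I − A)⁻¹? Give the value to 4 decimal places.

L[1,2] = 0.2643

Form M = I − A:
  [  0.86   -0.01   -0.04   -0.04]
  [ -0.14    0.98   -0.19   -0.04]
  [ -0.19   -0.05    0.83   -0.11]
  [ -0.05   -0.13   -0.13    0.95]
Leontief inverse L = M⁻¹:
  [  1.1860    0.0236    0.0718    0.0592]
  [  0.2338    1.0475    0.2643    0.0846]
  [  0.3036    0.0893    1.2654    0.1631]
  [  0.1360    0.1568    0.2131    1.0896]
Total output x = L · d:
  x_0 = 1.1860·15 + 0.0236·59 + 0.0718·77 + 0.0592·29 = 26.4334
  x_1 = 0.2338·15 + 1.0475·59 + 0.2643·77 + 0.0846·29 = 88.1129
  x_2 = 0.3036·15 + 0.0893·59 + 1.2654·77 + 0.1631·29 = 111.9891
  x_3 = 0.1360·15 + 0.1568·59 + 0.2131·77 + 1.0896·29 = 59.2999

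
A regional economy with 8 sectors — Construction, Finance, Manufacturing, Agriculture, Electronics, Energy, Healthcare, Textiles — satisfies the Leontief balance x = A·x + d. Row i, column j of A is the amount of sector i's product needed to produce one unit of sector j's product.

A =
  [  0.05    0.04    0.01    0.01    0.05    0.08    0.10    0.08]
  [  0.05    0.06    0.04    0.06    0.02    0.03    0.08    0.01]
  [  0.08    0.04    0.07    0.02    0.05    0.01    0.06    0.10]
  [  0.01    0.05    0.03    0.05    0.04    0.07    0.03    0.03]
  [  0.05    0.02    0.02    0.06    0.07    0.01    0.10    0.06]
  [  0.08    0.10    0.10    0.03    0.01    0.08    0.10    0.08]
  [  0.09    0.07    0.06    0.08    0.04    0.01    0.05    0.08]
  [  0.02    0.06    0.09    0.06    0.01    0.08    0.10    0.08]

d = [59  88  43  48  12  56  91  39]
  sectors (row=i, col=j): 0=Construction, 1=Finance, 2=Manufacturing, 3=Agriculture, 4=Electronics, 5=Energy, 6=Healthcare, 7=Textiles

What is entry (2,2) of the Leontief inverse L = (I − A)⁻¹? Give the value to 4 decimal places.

Form M = I − A:
  [  0.95   -0.04   -0.01   -0.01   -0.05   -0.08   -0.10   -0.08]
  [ -0.05    0.94   -0.04   -0.06   -0.02   -0.03   -0.08   -0.01]
  [ -0.08   -0.04    0.93   -0.02   -0.05   -0.01   -0.06   -0.10]
  [ -0.01   -0.05   -0.03    0.95   -0.04   -0.07   -0.03   -0.03]
  [ -0.05   -0.02   -0.02   -0.06    0.93   -0.01   -0.10   -0.06]
  [ -0.08   -0.10   -0.10   -0.03   -0.01    0.92   -0.10   -0.08]
  [ -0.09   -0.07   -0.06   -0.08   -0.04   -0.01    0.95   -0.08]
  [ -0.02   -0.06   -0.09   -0.06   -0.01   -0.08   -0.10    0.92]
Leontief inverse L = M⁻¹:
  [  1.0941    0.0859    0.0544    0.0485    0.0753    0.1163    0.1615    0.1326]
  [  0.0842    1.0944    0.0705    0.0894    0.0421    0.0566    0.1238    0.0482]
  [  0.1209    0.0806    1.1110    0.0559    0.0777    0.0450    0.1205    0.1534]
  [  0.0401    0.0825    0.0611    1.0764    0.0583    0.0958    0.0720    0.0645]
  [  0.0861    0.0566    0.0542    0.0955    1.0962    0.0399    0.1509    0.1052]
  [  0.1402    0.1608    0.1593    0.0781    0.0444    1.1276    0.1800    0.1504]
  [  0.1320    0.1145    0.1017    0.1189    0.0700    0.0498    1.1130    0.1333]
  [  0.0712    0.1135    0.1440    0.1033    0.0392    0.1208    0.1663    1.1409]
Total output x = L · d:
  x_0 = 1.0941·59 + 0.0859·88 + 0.0544·43 + 0.0485·48 + 0.0753·12 + 0.1163·56 + 0.1615·91 + 0.1326·39 = 104.0686
  x_1 = 0.0842·59 + 1.0944·88 + 0.0705·43 + 0.0894·48 + 0.0421·12 + 0.0566·56 + 0.1238·91 + 0.0482·39 = 125.4135
  x_2 = 0.1209·59 + 0.0806·88 + 1.1110·43 + 0.0559·48 + 0.0777·12 + 0.0450·56 + 0.1205·91 + 0.1534·39 = 85.0820
  x_3 = 0.0401·59 + 0.0825·88 + 0.0611·43 + 1.0764·48 + 0.0583·12 + 0.0958·56 + 0.0720·91 + 0.0645·39 = 79.0586
  x_4 = 0.0861·59 + 0.0566·88 + 0.0542·43 + 0.0955·48 + 1.0962·12 + 0.0399·56 + 0.1509·91 + 0.1052·39 = 50.1976
  x_5 = 0.1402·59 + 0.1608·88 + 0.1593·43 + 0.0781·48 + 0.0444·12 + 1.1276·56 + 0.1800·91 + 0.1504·39 = 118.9461
  x_6 = 0.1320·59 + 0.1145·88 + 0.1017·43 + 0.1189·48 + 0.0700·12 + 0.0498·56 + 1.1130·91 + 0.1333·39 = 138.0512
  x_7 = 0.0712·59 + 0.1135·88 + 0.1440·43 + 0.1033·48 + 0.0392·12 + 0.1208·56 + 0.1663·91 + 1.1409·39 = 92.2064

L[2,2] = 1.1110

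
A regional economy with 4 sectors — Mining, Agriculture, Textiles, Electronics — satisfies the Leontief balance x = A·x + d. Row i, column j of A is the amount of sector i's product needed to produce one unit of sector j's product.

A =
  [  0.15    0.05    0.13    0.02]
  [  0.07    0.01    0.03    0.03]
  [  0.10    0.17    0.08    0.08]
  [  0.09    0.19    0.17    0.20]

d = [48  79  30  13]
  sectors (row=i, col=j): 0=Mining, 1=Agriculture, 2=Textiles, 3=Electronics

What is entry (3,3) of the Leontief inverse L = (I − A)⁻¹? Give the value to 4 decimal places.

L[3,3] = 1.2940

Form M = I − A:
  [  0.85   -0.05   -0.13   -0.02]
  [ -0.07    0.99   -0.03   -0.03]
  [ -0.10   -0.17    0.92   -0.08]
  [ -0.09   -0.19   -0.17    0.80]
Leontief inverse L = M⁻¹:
  [  1.2122    0.1030    0.1844    0.0526]
  [  0.0967    1.0336    0.0560    0.0468]
  [  0.1666    0.2288    1.1414    0.1269]
  [  0.1947    0.3057    0.2766    1.2940]
Total output x = L · d:
  x_0 = 1.2122·48 + 0.1030·79 + 0.1844·30 + 0.0526·13 = 72.5363
  x_1 = 0.0967·48 + 1.0336·79 + 0.0560·30 + 0.0468·13 = 88.5805
  x_2 = 0.1666·48 + 0.2288·79 + 1.1414·30 + 0.1269·13 = 61.9581
  x_3 = 0.1947·48 + 0.3057·79 + 0.2766·30 + 1.2940·13 = 58.6143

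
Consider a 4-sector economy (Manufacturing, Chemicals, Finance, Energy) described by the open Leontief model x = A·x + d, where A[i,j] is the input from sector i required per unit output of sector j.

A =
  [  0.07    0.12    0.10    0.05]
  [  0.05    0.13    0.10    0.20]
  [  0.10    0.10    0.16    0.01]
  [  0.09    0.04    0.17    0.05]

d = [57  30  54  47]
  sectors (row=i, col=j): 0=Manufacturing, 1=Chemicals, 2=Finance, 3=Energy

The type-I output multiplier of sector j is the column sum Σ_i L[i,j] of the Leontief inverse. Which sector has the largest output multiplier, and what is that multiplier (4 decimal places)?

Finance (1.8686)

Form M = I − A:
  [  0.93   -0.12   -0.10   -0.05]
  [ -0.05    0.87   -0.10   -0.20]
  [ -0.10   -0.10    0.84   -0.01]
  [ -0.09   -0.04   -0.17    0.95]
Leontief inverse L = M⁻¹:
  [  1.1130    0.1780    0.1735    0.0979]
  [  0.1123    1.2010    0.2092    0.2609]
  [  0.1475    0.1653    1.2390    0.0556]
  [  0.1366    0.0970    0.2470    1.0828]
Total output x = L · d:
  x_0 = 1.1130·57 + 0.1780·30 + 0.1735·54 + 0.0979·47 = 82.7454
  x_1 = 0.1123·57 + 1.2010·30 + 0.2092·54 + 0.2609·47 = 65.9889
  x_2 = 0.1475·57 + 0.1653·30 + 1.2390·54 + 0.0556·47 = 82.8841
  x_3 = 0.1366·57 + 0.0970·30 + 0.2470·54 + 1.0828·47 = 74.9231
Output multipliers (column sums of L):
  Manufacturing: 1.5093
  Chemicals: 1.6412
  Finance: 1.8686
  Energy: 1.4973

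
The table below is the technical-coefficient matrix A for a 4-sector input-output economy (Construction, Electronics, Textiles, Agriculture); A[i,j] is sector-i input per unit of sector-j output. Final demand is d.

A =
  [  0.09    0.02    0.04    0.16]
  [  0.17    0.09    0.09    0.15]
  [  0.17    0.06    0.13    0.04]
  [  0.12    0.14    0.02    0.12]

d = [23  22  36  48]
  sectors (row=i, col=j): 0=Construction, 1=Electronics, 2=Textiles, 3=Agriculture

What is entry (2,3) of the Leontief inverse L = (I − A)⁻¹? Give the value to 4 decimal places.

L[2,3] = 0.1167

Form M = I − A:
  [  0.91   -0.02   -0.04   -0.16]
  [ -0.17    0.91   -0.09   -0.15]
  [ -0.17   -0.06    0.87   -0.04]
  [ -0.12   -0.14   -0.02    0.88]
Leontief inverse L = M⁻¹:
  [  1.1524    0.0640    0.0647    0.2234]
  [  0.2744    1.1529    0.1377    0.2527]
  [  0.2536    0.1009    1.1742    0.1167]
  [  0.2066    0.1944    0.0574    1.2097]
Total output x = L · d:
  x_0 = 1.1524·23 + 0.0640·22 + 0.0647·36 + 0.2234·48 = 40.9646
  x_1 = 0.2744·23 + 1.1529·22 + 0.1377·36 + 0.2527·48 = 48.7597
  x_2 = 0.2536·23 + 0.1009·22 + 1.1742·36 + 0.1167·48 = 55.9264
  x_3 = 0.2066·23 + 0.1944·22 + 0.0574·36 + 1.2097·48 = 69.1598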